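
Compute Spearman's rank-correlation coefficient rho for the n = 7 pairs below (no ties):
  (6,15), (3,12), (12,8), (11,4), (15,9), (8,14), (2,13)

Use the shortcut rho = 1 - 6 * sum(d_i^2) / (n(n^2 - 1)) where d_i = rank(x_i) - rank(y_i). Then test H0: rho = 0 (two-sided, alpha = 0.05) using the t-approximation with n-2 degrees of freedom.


Step 1: Rank x and y separately (midranks; no ties here).
rank(x): 6->3, 3->2, 12->6, 11->5, 15->7, 8->4, 2->1
rank(y): 15->7, 12->4, 8->2, 4->1, 9->3, 14->6, 13->5
Step 2: d_i = R_x(i) - R_y(i); compute d_i^2.
  (3-7)^2=16, (2-4)^2=4, (6-2)^2=16, (5-1)^2=16, (7-3)^2=16, (4-6)^2=4, (1-5)^2=16
sum(d^2) = 88.
Step 3: rho = 1 - 6*88 / (7*(7^2 - 1)) = 1 - 528/336 = -0.571429.
Step 4: Under H0, t = rho * sqrt((n-2)/(1-rho^2)) = -1.5570 ~ t(5).
Step 5: Two-sided p-value from the t-distribution with 5 df = 0.180202.
Step 6: alpha = 0.05. fail to reject H0.

rho = -0.5714, p = 0.180202, fail to reject H0 at alpha = 0.05.


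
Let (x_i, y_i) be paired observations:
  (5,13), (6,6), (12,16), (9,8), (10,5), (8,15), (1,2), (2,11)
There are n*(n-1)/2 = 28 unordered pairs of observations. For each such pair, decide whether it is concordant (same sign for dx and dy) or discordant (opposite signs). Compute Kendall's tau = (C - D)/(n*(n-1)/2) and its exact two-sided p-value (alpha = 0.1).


Step 1: Enumerate the 28 unordered pairs (i,j) with i<j and classify each by sign(x_j-x_i) * sign(y_j-y_i).
  (1,2):dx=+1,dy=-7->D; (1,3):dx=+7,dy=+3->C; (1,4):dx=+4,dy=-5->D; (1,5):dx=+5,dy=-8->D
  (1,6):dx=+3,dy=+2->C; (1,7):dx=-4,dy=-11->C; (1,8):dx=-3,dy=-2->C; (2,3):dx=+6,dy=+10->C
  (2,4):dx=+3,dy=+2->C; (2,5):dx=+4,dy=-1->D; (2,6):dx=+2,dy=+9->C; (2,7):dx=-5,dy=-4->C
  (2,8):dx=-4,dy=+5->D; (3,4):dx=-3,dy=-8->C; (3,5):dx=-2,dy=-11->C; (3,6):dx=-4,dy=-1->C
  (3,7):dx=-11,dy=-14->C; (3,8):dx=-10,dy=-5->C; (4,5):dx=+1,dy=-3->D; (4,6):dx=-1,dy=+7->D
  (4,7):dx=-8,dy=-6->C; (4,8):dx=-7,dy=+3->D; (5,6):dx=-2,dy=+10->D; (5,7):dx=-9,dy=-3->C
  (5,8):dx=-8,dy=+6->D; (6,7):dx=-7,dy=-13->C; (6,8):dx=-6,dy=-4->C; (7,8):dx=+1,dy=+9->C
Step 2: C = 18, D = 10, total pairs = 28.
Step 3: tau = (C - D)/(n(n-1)/2) = (18 - 10)/28 = 0.285714.
Step 4: Exact two-sided p-value (enumerate n! = 40320 permutations of y under H0): p = 0.398760.
Step 5: alpha = 0.1. fail to reject H0.

tau_b = 0.2857 (C=18, D=10), p = 0.398760, fail to reject H0.


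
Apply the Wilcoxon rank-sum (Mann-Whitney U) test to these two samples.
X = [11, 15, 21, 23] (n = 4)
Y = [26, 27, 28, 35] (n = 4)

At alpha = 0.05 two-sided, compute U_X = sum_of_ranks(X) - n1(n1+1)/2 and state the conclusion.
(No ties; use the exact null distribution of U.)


Step 1: Combine and sort all 8 observations; assign midranks.
sorted (value, group): (11,X), (15,X), (21,X), (23,X), (26,Y), (27,Y), (28,Y), (35,Y)
ranks: 11->1, 15->2, 21->3, 23->4, 26->5, 27->6, 28->7, 35->8
Step 2: Rank sum for X: R1 = 1 + 2 + 3 + 4 = 10.
Step 3: U_X = R1 - n1(n1+1)/2 = 10 - 4*5/2 = 10 - 10 = 0.
       U_Y = n1*n2 - U_X = 16 - 0 = 16.
Step 4: No ties, so the exact null distribution of U (based on enumerating the C(8,4) = 70 equally likely rank assignments) gives the two-sided p-value.
Step 5: p-value = 0.028571; compare to alpha = 0.05. reject H0.

U_X = 0, p = 0.028571, reject H0 at alpha = 0.05.


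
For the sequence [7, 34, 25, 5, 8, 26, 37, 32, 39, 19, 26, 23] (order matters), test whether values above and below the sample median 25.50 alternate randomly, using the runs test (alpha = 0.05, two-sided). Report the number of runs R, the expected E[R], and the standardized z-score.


Step 1: Compute median = 25.50; label A = above, B = below.
Labels in order: BABBBAAAABAB  (n_A = 6, n_B = 6)
Step 2: Count runs R = 7.
Step 3: Under H0 (random ordering), E[R] = 2*n_A*n_B/(n_A+n_B) + 1 = 2*6*6/12 + 1 = 7.0000.
        Var[R] = 2*n_A*n_B*(2*n_A*n_B - n_A - n_B) / ((n_A+n_B)^2 * (n_A+n_B-1)) = 4320/1584 = 2.7273.
        SD[R] = 1.6514.
Step 4: R = E[R], so z = 0 with no continuity correction.
Step 5: Two-sided p-value via normal approximation = 2*(1 - Phi(|z|)) = 1.000000.
Step 6: alpha = 0.05. fail to reject H0.

R = 7, z = 0.0000, p = 1.000000, fail to reject H0.


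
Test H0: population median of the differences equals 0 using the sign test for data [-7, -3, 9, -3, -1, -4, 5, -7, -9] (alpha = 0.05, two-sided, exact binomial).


Step 1: Discard zero differences. Original n = 9; n_eff = number of nonzero differences = 9.
Nonzero differences (with sign): -7, -3, +9, -3, -1, -4, +5, -7, -9
Step 2: Count signs: positive = 2, negative = 7.
Step 3: Under H0: P(positive) = 0.5, so the number of positives S ~ Bin(9, 0.5).
Step 4: Two-sided exact p-value = sum of Bin(9,0.5) probabilities at or below the observed probability = 0.179688.
Step 5: alpha = 0.05. fail to reject H0.

n_eff = 9, pos = 2, neg = 7, p = 0.179688, fail to reject H0.


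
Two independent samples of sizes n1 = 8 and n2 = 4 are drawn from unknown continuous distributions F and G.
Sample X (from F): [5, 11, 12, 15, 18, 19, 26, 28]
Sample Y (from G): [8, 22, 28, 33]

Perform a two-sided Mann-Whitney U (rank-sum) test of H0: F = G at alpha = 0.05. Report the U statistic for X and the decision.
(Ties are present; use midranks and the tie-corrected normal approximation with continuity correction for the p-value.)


Step 1: Combine and sort all 12 observations; assign midranks.
sorted (value, group): (5,X), (8,Y), (11,X), (12,X), (15,X), (18,X), (19,X), (22,Y), (26,X), (28,X), (28,Y), (33,Y)
ranks: 5->1, 8->2, 11->3, 12->4, 15->5, 18->6, 19->7, 22->8, 26->9, 28->10.5, 28->10.5, 33->12
Step 2: Rank sum for X: R1 = 1 + 3 + 4 + 5 + 6 + 7 + 9 + 10.5 = 45.5.
Step 3: U_X = R1 - n1(n1+1)/2 = 45.5 - 8*9/2 = 45.5 - 36 = 9.5.
       U_Y = n1*n2 - U_X = 32 - 9.5 = 22.5.
Step 4: Ties are present, so use the tie-corrected normal approximation (with continuity correction) for the p-value.
Step 5: p-value = 0.307332; compare to alpha = 0.05. fail to reject H0.

U_X = 9.5, p = 0.307332, fail to reject H0 at alpha = 0.05.


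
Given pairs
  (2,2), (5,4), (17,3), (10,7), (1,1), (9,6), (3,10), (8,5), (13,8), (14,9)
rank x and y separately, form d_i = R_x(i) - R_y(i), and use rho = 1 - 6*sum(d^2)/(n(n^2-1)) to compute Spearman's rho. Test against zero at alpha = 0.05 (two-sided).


Step 1: Rank x and y separately (midranks; no ties here).
rank(x): 2->2, 5->4, 17->10, 10->7, 1->1, 9->6, 3->3, 8->5, 13->8, 14->9
rank(y): 2->2, 4->4, 3->3, 7->7, 1->1, 6->6, 10->10, 5->5, 8->8, 9->9
Step 2: d_i = R_x(i) - R_y(i); compute d_i^2.
  (2-2)^2=0, (4-4)^2=0, (10-3)^2=49, (7-7)^2=0, (1-1)^2=0, (6-6)^2=0, (3-10)^2=49, (5-5)^2=0, (8-8)^2=0, (9-9)^2=0
sum(d^2) = 98.
Step 3: rho = 1 - 6*98 / (10*(10^2 - 1)) = 1 - 588/990 = 0.406061.
Step 4: Under H0, t = rho * sqrt((n-2)/(1-rho^2)) = 1.2568 ~ t(8).
Step 5: Two-sided p-value from the t-distribution with 8 df = 0.244282.
Step 6: alpha = 0.05. fail to reject H0.

rho = 0.4061, p = 0.244282, fail to reject H0 at alpha = 0.05.


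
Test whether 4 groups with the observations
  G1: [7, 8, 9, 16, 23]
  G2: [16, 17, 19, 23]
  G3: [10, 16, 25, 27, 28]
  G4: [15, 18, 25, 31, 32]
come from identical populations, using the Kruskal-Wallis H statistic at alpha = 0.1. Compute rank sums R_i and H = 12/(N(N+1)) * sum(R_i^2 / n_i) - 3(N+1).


Step 1: Combine all N = 19 observations and assign midranks.
sorted (value, group, rank): (7,G1,1), (8,G1,2), (9,G1,3), (10,G3,4), (15,G4,5), (16,G1,7), (16,G2,7), (16,G3,7), (17,G2,9), (18,G4,10), (19,G2,11), (23,G1,12.5), (23,G2,12.5), (25,G3,14.5), (25,G4,14.5), (27,G3,16), (28,G3,17), (31,G4,18), (32,G4,19)
Step 2: Sum ranks within each group.
R_1 = 25.5 (n_1 = 5)
R_2 = 39.5 (n_2 = 4)
R_3 = 58.5 (n_3 = 5)
R_4 = 66.5 (n_4 = 5)
Step 3: H = 12/(N(N+1)) * sum(R_i^2/n_i) - 3(N+1)
     = 12/(19*20) * (25.5^2/5 + 39.5^2/4 + 58.5^2/5 + 66.5^2/5) - 3*20
     = 0.031579 * 2089.01 - 60
     = 5.968816.
Step 4: Ties present; correction factor C = 1 - 36/(19^3 - 19) = 0.994737. Corrected H = 5.968816 / 0.994737 = 6.000397.
Step 5: Under H0, H ~ chi^2(3); p-value = 0.111591.
Step 6: alpha = 0.1. fail to reject H0.

H = 6.0004, df = 3, p = 0.111591, fail to reject H0.


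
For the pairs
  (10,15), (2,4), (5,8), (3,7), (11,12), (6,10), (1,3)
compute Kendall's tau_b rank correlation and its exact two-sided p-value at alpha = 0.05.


Step 1: Enumerate the 21 unordered pairs (i,j) with i<j and classify each by sign(x_j-x_i) * sign(y_j-y_i).
  (1,2):dx=-8,dy=-11->C; (1,3):dx=-5,dy=-7->C; (1,4):dx=-7,dy=-8->C; (1,5):dx=+1,dy=-3->D
  (1,6):dx=-4,dy=-5->C; (1,7):dx=-9,dy=-12->C; (2,3):dx=+3,dy=+4->C; (2,4):dx=+1,dy=+3->C
  (2,5):dx=+9,dy=+8->C; (2,6):dx=+4,dy=+6->C; (2,7):dx=-1,dy=-1->C; (3,4):dx=-2,dy=-1->C
  (3,5):dx=+6,dy=+4->C; (3,6):dx=+1,dy=+2->C; (3,7):dx=-4,dy=-5->C; (4,5):dx=+8,dy=+5->C
  (4,6):dx=+3,dy=+3->C; (4,7):dx=-2,dy=-4->C; (5,6):dx=-5,dy=-2->C; (5,7):dx=-10,dy=-9->C
  (6,7):dx=-5,dy=-7->C
Step 2: C = 20, D = 1, total pairs = 21.
Step 3: tau = (C - D)/(n(n-1)/2) = (20 - 1)/21 = 0.904762.
Step 4: Exact two-sided p-value (enumerate n! = 5040 permutations of y under H0): p = 0.002778.
Step 5: alpha = 0.05. reject H0.

tau_b = 0.9048 (C=20, D=1), p = 0.002778, reject H0.


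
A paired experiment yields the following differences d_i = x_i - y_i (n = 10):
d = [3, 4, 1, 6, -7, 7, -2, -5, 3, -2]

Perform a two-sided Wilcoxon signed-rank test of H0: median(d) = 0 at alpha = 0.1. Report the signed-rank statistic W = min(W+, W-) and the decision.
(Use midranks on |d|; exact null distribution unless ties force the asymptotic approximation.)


Step 1: Drop any zero differences (none here) and take |d_i|.
|d| = [3, 4, 1, 6, 7, 7, 2, 5, 3, 2]
Step 2: Midrank |d_i| (ties get averaged ranks).
ranks: |3|->4.5, |4|->6, |1|->1, |6|->8, |7|->9.5, |7|->9.5, |2|->2.5, |5|->7, |3|->4.5, |2|->2.5
Step 3: Attach original signs; sum ranks with positive sign and with negative sign.
W+ = 4.5 + 6 + 1 + 8 + 9.5 + 4.5 = 33.5
W- = 9.5 + 2.5 + 7 + 2.5 = 21.5
(Check: W+ + W- = 55 should equal n(n+1)/2 = 55.)
Step 4: Test statistic W = min(W+, W-) = 21.5.
Step 5: Ties in |d|, so use the tie-corrected normal approximation.
        E[W] = n(n+1)/4 = 10*11/4 = 27.5.
        Tie groups: |d|=2 (t=2), |d|=3 (t=2), |d|=7 (t=2); sum(t^3 - t) = 18.
        Var[W] = n(n+1)(2n+1)/24 - sum(t^3-t)/48 = 2310/24 - 18/48 = 95.875.
        z = (W - E[W]) / sqrt(Var[W]) = (21.5 - 27.5) / 9.7916 = -0.6128.
        Two-sided p = 2*Phi(z) = 0.540027.
Step 6: alpha = 0.1. fail to reject H0.

W+ = 33.5, W- = 21.5, W = min = 21.5, p = 0.540027, fail to reject H0.


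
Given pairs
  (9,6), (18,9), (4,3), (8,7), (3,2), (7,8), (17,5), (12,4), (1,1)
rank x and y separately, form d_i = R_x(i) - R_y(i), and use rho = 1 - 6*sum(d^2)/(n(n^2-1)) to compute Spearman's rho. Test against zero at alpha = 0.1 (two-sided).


Step 1: Rank x and y separately (midranks; no ties here).
rank(x): 9->6, 18->9, 4->3, 8->5, 3->2, 7->4, 17->8, 12->7, 1->1
rank(y): 6->6, 9->9, 3->3, 7->7, 2->2, 8->8, 5->5, 4->4, 1->1
Step 2: d_i = R_x(i) - R_y(i); compute d_i^2.
  (6-6)^2=0, (9-9)^2=0, (3-3)^2=0, (5-7)^2=4, (2-2)^2=0, (4-8)^2=16, (8-5)^2=9, (7-4)^2=9, (1-1)^2=0
sum(d^2) = 38.
Step 3: rho = 1 - 6*38 / (9*(9^2 - 1)) = 1 - 228/720 = 0.683333.
Step 4: Under H0, t = rho * sqrt((n-2)/(1-rho^2)) = 2.4763 ~ t(7).
Step 5: Two-sided p-value from the t-distribution with 7 df = 0.042442.
Step 6: alpha = 0.1. reject H0.

rho = 0.6833, p = 0.042442, reject H0 at alpha = 0.1.


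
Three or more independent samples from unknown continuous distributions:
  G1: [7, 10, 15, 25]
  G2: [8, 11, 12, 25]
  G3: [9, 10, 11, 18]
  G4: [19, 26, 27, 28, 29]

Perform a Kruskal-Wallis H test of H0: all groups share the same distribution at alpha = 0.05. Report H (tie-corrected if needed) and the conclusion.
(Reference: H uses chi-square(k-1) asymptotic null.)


Step 1: Combine all N = 17 observations and assign midranks.
sorted (value, group, rank): (7,G1,1), (8,G2,2), (9,G3,3), (10,G1,4.5), (10,G3,4.5), (11,G2,6.5), (11,G3,6.5), (12,G2,8), (15,G1,9), (18,G3,10), (19,G4,11), (25,G1,12.5), (25,G2,12.5), (26,G4,14), (27,G4,15), (28,G4,16), (29,G4,17)
Step 2: Sum ranks within each group.
R_1 = 27 (n_1 = 4)
R_2 = 29 (n_2 = 4)
R_3 = 24 (n_3 = 4)
R_4 = 73 (n_4 = 5)
Step 3: H = 12/(N(N+1)) * sum(R_i^2/n_i) - 3(N+1)
     = 12/(17*18) * (27^2/4 + 29^2/4 + 24^2/4 + 73^2/5) - 3*18
     = 0.039216 * 1602.3 - 54
     = 8.835294.
Step 4: Ties present; correction factor C = 1 - 18/(17^3 - 17) = 0.996324. Corrected H = 8.835294 / 0.996324 = 8.867897.
Step 5: Under H0, H ~ chi^2(3); p-value = 0.031100.
Step 6: alpha = 0.05. reject H0.

H = 8.8679, df = 3, p = 0.031100, reject H0.


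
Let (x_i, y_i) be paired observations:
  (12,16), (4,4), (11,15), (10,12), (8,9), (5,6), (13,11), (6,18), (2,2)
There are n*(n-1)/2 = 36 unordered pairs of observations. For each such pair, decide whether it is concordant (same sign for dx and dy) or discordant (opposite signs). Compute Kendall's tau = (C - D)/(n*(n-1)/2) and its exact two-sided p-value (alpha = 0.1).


Step 1: Enumerate the 36 unordered pairs (i,j) with i<j and classify each by sign(x_j-x_i) * sign(y_j-y_i).
  (1,2):dx=-8,dy=-12->C; (1,3):dx=-1,dy=-1->C; (1,4):dx=-2,dy=-4->C; (1,5):dx=-4,dy=-7->C
  (1,6):dx=-7,dy=-10->C; (1,7):dx=+1,dy=-5->D; (1,8):dx=-6,dy=+2->D; (1,9):dx=-10,dy=-14->C
  (2,3):dx=+7,dy=+11->C; (2,4):dx=+6,dy=+8->C; (2,5):dx=+4,dy=+5->C; (2,6):dx=+1,dy=+2->C
  (2,7):dx=+9,dy=+7->C; (2,8):dx=+2,dy=+14->C; (2,9):dx=-2,dy=-2->C; (3,4):dx=-1,dy=-3->C
  (3,5):dx=-3,dy=-6->C; (3,6):dx=-6,dy=-9->C; (3,7):dx=+2,dy=-4->D; (3,8):dx=-5,dy=+3->D
  (3,9):dx=-9,dy=-13->C; (4,5):dx=-2,dy=-3->C; (4,6):dx=-5,dy=-6->C; (4,7):dx=+3,dy=-1->D
  (4,8):dx=-4,dy=+6->D; (4,9):dx=-8,dy=-10->C; (5,6):dx=-3,dy=-3->C; (5,7):dx=+5,dy=+2->C
  (5,8):dx=-2,dy=+9->D; (5,9):dx=-6,dy=-7->C; (6,7):dx=+8,dy=+5->C; (6,8):dx=+1,dy=+12->C
  (6,9):dx=-3,dy=-4->C; (7,8):dx=-7,dy=+7->D; (7,9):dx=-11,dy=-9->C; (8,9):dx=-4,dy=-16->C
Step 2: C = 28, D = 8, total pairs = 36.
Step 3: tau = (C - D)/(n(n-1)/2) = (28 - 8)/36 = 0.555556.
Step 4: Exact two-sided p-value (enumerate n! = 362880 permutations of y under H0): p = 0.044615.
Step 5: alpha = 0.1. reject H0.

tau_b = 0.5556 (C=28, D=8), p = 0.044615, reject H0.


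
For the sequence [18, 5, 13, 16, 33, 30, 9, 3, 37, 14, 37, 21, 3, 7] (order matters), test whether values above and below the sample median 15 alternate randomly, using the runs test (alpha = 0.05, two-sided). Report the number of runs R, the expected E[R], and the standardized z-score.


Step 1: Compute median = 15; label A = above, B = below.
Labels in order: ABBAAABBABAABB  (n_A = 7, n_B = 7)
Step 2: Count runs R = 8.
Step 3: Under H0 (random ordering), E[R] = 2*n_A*n_B/(n_A+n_B) + 1 = 2*7*7/14 + 1 = 8.0000.
        Var[R] = 2*n_A*n_B*(2*n_A*n_B - n_A - n_B) / ((n_A+n_B)^2 * (n_A+n_B-1)) = 8232/2548 = 3.2308.
        SD[R] = 1.7974.
Step 4: R = E[R], so z = 0 with no continuity correction.
Step 5: Two-sided p-value via normal approximation = 2*(1 - Phi(|z|)) = 1.000000.
Step 6: alpha = 0.05. fail to reject H0.

R = 8, z = 0.0000, p = 1.000000, fail to reject H0.


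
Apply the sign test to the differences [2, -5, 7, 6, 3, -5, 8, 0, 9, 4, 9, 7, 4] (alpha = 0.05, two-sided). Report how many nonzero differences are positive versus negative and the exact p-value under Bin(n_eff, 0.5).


Step 1: Discard zero differences. Original n = 13; n_eff = number of nonzero differences = 12.
Nonzero differences (with sign): +2, -5, +7, +6, +3, -5, +8, +9, +4, +9, +7, +4
Step 2: Count signs: positive = 10, negative = 2.
Step 3: Under H0: P(positive) = 0.5, so the number of positives S ~ Bin(12, 0.5).
Step 4: Two-sided exact p-value = sum of Bin(12,0.5) probabilities at or below the observed probability = 0.038574.
Step 5: alpha = 0.05. reject H0.

n_eff = 12, pos = 10, neg = 2, p = 0.038574, reject H0.


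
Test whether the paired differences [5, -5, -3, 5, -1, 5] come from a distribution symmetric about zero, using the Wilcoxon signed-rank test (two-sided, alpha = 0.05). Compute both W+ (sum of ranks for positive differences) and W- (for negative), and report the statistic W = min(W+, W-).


Step 1: Drop any zero differences (none here) and take |d_i|.
|d| = [5, 5, 3, 5, 1, 5]
Step 2: Midrank |d_i| (ties get averaged ranks).
ranks: |5|->4.5, |5|->4.5, |3|->2, |5|->4.5, |1|->1, |5|->4.5
Step 3: Attach original signs; sum ranks with positive sign and with negative sign.
W+ = 4.5 + 4.5 + 4.5 = 13.5
W- = 4.5 + 2 + 1 = 7.5
(Check: W+ + W- = 21 should equal n(n+1)/2 = 21.)
Step 4: Test statistic W = min(W+, W-) = 7.5.
Step 5: Ties in |d|, so use the tie-corrected normal approximation.
        E[W] = n(n+1)/4 = 6*7/4 = 10.5.
        Tie groups: |d|=5 (t=4); sum(t^3 - t) = 60.
        Var[W] = n(n+1)(2n+1)/24 - sum(t^3-t)/48 = 546/24 - 60/48 = 21.5.
        z = (W - E[W]) / sqrt(Var[W]) = (7.5 - 10.5) / 4.6368 = -0.6470.
        Two-sided p = 2*Phi(z) = 0.517634.
Step 6: alpha = 0.05. fail to reject H0.

W+ = 13.5, W- = 7.5, W = min = 7.5, p = 0.517634, fail to reject H0.


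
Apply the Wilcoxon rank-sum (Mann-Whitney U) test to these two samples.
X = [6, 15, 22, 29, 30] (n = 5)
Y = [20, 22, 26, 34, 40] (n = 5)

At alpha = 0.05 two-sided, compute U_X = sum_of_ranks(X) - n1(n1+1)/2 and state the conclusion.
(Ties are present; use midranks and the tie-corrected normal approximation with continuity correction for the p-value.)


Step 1: Combine and sort all 10 observations; assign midranks.
sorted (value, group): (6,X), (15,X), (20,Y), (22,X), (22,Y), (26,Y), (29,X), (30,X), (34,Y), (40,Y)
ranks: 6->1, 15->2, 20->3, 22->4.5, 22->4.5, 26->6, 29->7, 30->8, 34->9, 40->10
Step 2: Rank sum for X: R1 = 1 + 2 + 4.5 + 7 + 8 = 22.5.
Step 3: U_X = R1 - n1(n1+1)/2 = 22.5 - 5*6/2 = 22.5 - 15 = 7.5.
       U_Y = n1*n2 - U_X = 25 - 7.5 = 17.5.
Step 4: Ties are present, so use the tie-corrected normal approximation (with continuity correction) for the p-value.
Step 5: p-value = 0.345742; compare to alpha = 0.05. fail to reject H0.

U_X = 7.5, p = 0.345742, fail to reject H0 at alpha = 0.05.


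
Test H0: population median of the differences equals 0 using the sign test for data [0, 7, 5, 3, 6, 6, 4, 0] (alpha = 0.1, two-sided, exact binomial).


Step 1: Discard zero differences. Original n = 8; n_eff = number of nonzero differences = 6.
Nonzero differences (with sign): +7, +5, +3, +6, +6, +4
Step 2: Count signs: positive = 6, negative = 0.
Step 3: Under H0: P(positive) = 0.5, so the number of positives S ~ Bin(6, 0.5).
Step 4: Two-sided exact p-value = sum of Bin(6,0.5) probabilities at or below the observed probability = 0.031250.
Step 5: alpha = 0.1. reject H0.

n_eff = 6, pos = 6, neg = 0, p = 0.031250, reject H0.


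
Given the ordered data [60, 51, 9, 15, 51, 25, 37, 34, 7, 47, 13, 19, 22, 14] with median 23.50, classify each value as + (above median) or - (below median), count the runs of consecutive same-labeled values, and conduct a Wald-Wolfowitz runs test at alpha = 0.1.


Step 1: Compute median = 23.50; label A = above, B = below.
Labels in order: AABBAAAABABBBB  (n_A = 7, n_B = 7)
Step 2: Count runs R = 6.
Step 3: Under H0 (random ordering), E[R] = 2*n_A*n_B/(n_A+n_B) + 1 = 2*7*7/14 + 1 = 8.0000.
        Var[R] = 2*n_A*n_B*(2*n_A*n_B - n_A - n_B) / ((n_A+n_B)^2 * (n_A+n_B-1)) = 8232/2548 = 3.2308.
        SD[R] = 1.7974.
Step 4: Continuity-corrected z = (R + 0.5 - E[R]) / SD[R] = (6 + 0.5 - 8.0000) / 1.7974 = -0.8345.
Step 5: Two-sided p-value via normal approximation = 2*(1 - Phi(|z|)) = 0.403986.
Step 6: alpha = 0.1. fail to reject H0.

R = 6, z = -0.8345, p = 0.403986, fail to reject H0.


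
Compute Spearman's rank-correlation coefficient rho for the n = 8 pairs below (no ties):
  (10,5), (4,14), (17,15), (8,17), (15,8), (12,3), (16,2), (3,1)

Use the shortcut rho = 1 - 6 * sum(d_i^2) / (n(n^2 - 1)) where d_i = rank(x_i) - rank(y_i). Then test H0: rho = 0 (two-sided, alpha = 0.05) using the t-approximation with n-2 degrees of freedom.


Step 1: Rank x and y separately (midranks; no ties here).
rank(x): 10->4, 4->2, 17->8, 8->3, 15->6, 12->5, 16->7, 3->1
rank(y): 5->4, 14->6, 15->7, 17->8, 8->5, 3->3, 2->2, 1->1
Step 2: d_i = R_x(i) - R_y(i); compute d_i^2.
  (4-4)^2=0, (2-6)^2=16, (8-7)^2=1, (3-8)^2=25, (6-5)^2=1, (5-3)^2=4, (7-2)^2=25, (1-1)^2=0
sum(d^2) = 72.
Step 3: rho = 1 - 6*72 / (8*(8^2 - 1)) = 1 - 432/504 = 0.142857.
Step 4: Under H0, t = rho * sqrt((n-2)/(1-rho^2)) = 0.3536 ~ t(6).
Step 5: Two-sided p-value from the t-distribution with 6 df = 0.735765.
Step 6: alpha = 0.05. fail to reject H0.

rho = 0.1429, p = 0.735765, fail to reject H0 at alpha = 0.05.


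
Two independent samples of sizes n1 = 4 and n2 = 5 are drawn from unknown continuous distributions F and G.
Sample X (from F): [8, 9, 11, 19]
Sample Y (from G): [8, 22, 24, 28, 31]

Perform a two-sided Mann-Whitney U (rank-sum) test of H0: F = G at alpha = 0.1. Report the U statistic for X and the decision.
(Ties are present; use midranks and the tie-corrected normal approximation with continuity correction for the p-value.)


Step 1: Combine and sort all 9 observations; assign midranks.
sorted (value, group): (8,X), (8,Y), (9,X), (11,X), (19,X), (22,Y), (24,Y), (28,Y), (31,Y)
ranks: 8->1.5, 8->1.5, 9->3, 11->4, 19->5, 22->6, 24->7, 28->8, 31->9
Step 2: Rank sum for X: R1 = 1.5 + 3 + 4 + 5 = 13.5.
Step 3: U_X = R1 - n1(n1+1)/2 = 13.5 - 4*5/2 = 13.5 - 10 = 3.5.
       U_Y = n1*n2 - U_X = 20 - 3.5 = 16.5.
Step 4: Ties are present, so use the tie-corrected normal approximation (with continuity correction) for the p-value.
Step 5: p-value = 0.139983; compare to alpha = 0.1. fail to reject H0.

U_X = 3.5, p = 0.139983, fail to reject H0 at alpha = 0.1.


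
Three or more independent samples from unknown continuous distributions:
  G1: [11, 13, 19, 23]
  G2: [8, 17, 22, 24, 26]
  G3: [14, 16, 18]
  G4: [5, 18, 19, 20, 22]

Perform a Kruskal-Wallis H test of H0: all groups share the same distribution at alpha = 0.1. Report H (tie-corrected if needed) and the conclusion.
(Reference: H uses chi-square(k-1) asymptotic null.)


Step 1: Combine all N = 17 observations and assign midranks.
sorted (value, group, rank): (5,G4,1), (8,G2,2), (11,G1,3), (13,G1,4), (14,G3,5), (16,G3,6), (17,G2,7), (18,G3,8.5), (18,G4,8.5), (19,G1,10.5), (19,G4,10.5), (20,G4,12), (22,G2,13.5), (22,G4,13.5), (23,G1,15), (24,G2,16), (26,G2,17)
Step 2: Sum ranks within each group.
R_1 = 32.5 (n_1 = 4)
R_2 = 55.5 (n_2 = 5)
R_3 = 19.5 (n_3 = 3)
R_4 = 45.5 (n_4 = 5)
Step 3: H = 12/(N(N+1)) * sum(R_i^2/n_i) - 3(N+1)
     = 12/(17*18) * (32.5^2/4 + 55.5^2/5 + 19.5^2/3 + 45.5^2/5) - 3*18
     = 0.039216 * 1420.91 - 54
     = 1.722059.
Step 4: Ties present; correction factor C = 1 - 18/(17^3 - 17) = 0.996324. Corrected H = 1.722059 / 0.996324 = 1.728413.
Step 5: Under H0, H ~ chi^2(3); p-value = 0.630635.
Step 6: alpha = 0.1. fail to reject H0.

H = 1.7284, df = 3, p = 0.630635, fail to reject H0.


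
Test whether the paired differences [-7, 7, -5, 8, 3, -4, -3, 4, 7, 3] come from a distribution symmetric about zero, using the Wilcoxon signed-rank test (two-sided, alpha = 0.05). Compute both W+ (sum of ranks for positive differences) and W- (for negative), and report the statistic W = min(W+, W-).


Step 1: Drop any zero differences (none here) and take |d_i|.
|d| = [7, 7, 5, 8, 3, 4, 3, 4, 7, 3]
Step 2: Midrank |d_i| (ties get averaged ranks).
ranks: |7|->8, |7|->8, |5|->6, |8|->10, |3|->2, |4|->4.5, |3|->2, |4|->4.5, |7|->8, |3|->2
Step 3: Attach original signs; sum ranks with positive sign and with negative sign.
W+ = 8 + 10 + 2 + 4.5 + 8 + 2 = 34.5
W- = 8 + 6 + 4.5 + 2 = 20.5
(Check: W+ + W- = 55 should equal n(n+1)/2 = 55.)
Step 4: Test statistic W = min(W+, W-) = 20.5.
Step 5: Ties in |d|, so use the tie-corrected normal approximation.
        E[W] = n(n+1)/4 = 10*11/4 = 27.5.
        Tie groups: |d|=3 (t=3), |d|=4 (t=2), |d|=7 (t=3); sum(t^3 - t) = 54.
        Var[W] = n(n+1)(2n+1)/24 - sum(t^3-t)/48 = 2310/24 - 54/48 = 95.125.
        z = (W - E[W]) / sqrt(Var[W]) = (20.5 - 27.5) / 9.7532 = -0.7177.
        Two-sided p = 2*Phi(z) = 0.472934.
Step 6: alpha = 0.05. fail to reject H0.

W+ = 34.5, W- = 20.5, W = min = 20.5, p = 0.472934, fail to reject H0.


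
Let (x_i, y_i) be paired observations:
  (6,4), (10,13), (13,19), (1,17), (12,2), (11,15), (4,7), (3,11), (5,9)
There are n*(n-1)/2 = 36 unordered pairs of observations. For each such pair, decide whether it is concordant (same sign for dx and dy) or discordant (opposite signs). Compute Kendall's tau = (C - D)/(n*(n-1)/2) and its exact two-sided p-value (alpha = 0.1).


Step 1: Enumerate the 36 unordered pairs (i,j) with i<j and classify each by sign(x_j-x_i) * sign(y_j-y_i).
  (1,2):dx=+4,dy=+9->C; (1,3):dx=+7,dy=+15->C; (1,4):dx=-5,dy=+13->D; (1,5):dx=+6,dy=-2->D
  (1,6):dx=+5,dy=+11->C; (1,7):dx=-2,dy=+3->D; (1,8):dx=-3,dy=+7->D; (1,9):dx=-1,dy=+5->D
  (2,3):dx=+3,dy=+6->C; (2,4):dx=-9,dy=+4->D; (2,5):dx=+2,dy=-11->D; (2,6):dx=+1,dy=+2->C
  (2,7):dx=-6,dy=-6->C; (2,8):dx=-7,dy=-2->C; (2,9):dx=-5,dy=-4->C; (3,4):dx=-12,dy=-2->C
  (3,5):dx=-1,dy=-17->C; (3,6):dx=-2,dy=-4->C; (3,7):dx=-9,dy=-12->C; (3,8):dx=-10,dy=-8->C
  (3,9):dx=-8,dy=-10->C; (4,5):dx=+11,dy=-15->D; (4,6):dx=+10,dy=-2->D; (4,7):dx=+3,dy=-10->D
  (4,8):dx=+2,dy=-6->D; (4,9):dx=+4,dy=-8->D; (5,6):dx=-1,dy=+13->D; (5,7):dx=-8,dy=+5->D
  (5,8):dx=-9,dy=+9->D; (5,9):dx=-7,dy=+7->D; (6,7):dx=-7,dy=-8->C; (6,8):dx=-8,dy=-4->C
  (6,9):dx=-6,dy=-6->C; (7,8):dx=-1,dy=+4->D; (7,9):dx=+1,dy=+2->C; (8,9):dx=+2,dy=-2->D
Step 2: C = 18, D = 18, total pairs = 36.
Step 3: tau = (C - D)/(n(n-1)/2) = (18 - 18)/36 = 0.000000.
Step 4: Exact two-sided p-value (enumerate n! = 362880 permutations of y under H0): p = 1.000000.
Step 5: alpha = 0.1. fail to reject H0.

tau_b = 0.0000 (C=18, D=18), p = 1.000000, fail to reject H0.


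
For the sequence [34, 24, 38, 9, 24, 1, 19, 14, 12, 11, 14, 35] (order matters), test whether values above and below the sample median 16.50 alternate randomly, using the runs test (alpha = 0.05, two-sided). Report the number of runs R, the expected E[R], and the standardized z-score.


Step 1: Compute median = 16.50; label A = above, B = below.
Labels in order: AAABABABBBBA  (n_A = 6, n_B = 6)
Step 2: Count runs R = 7.
Step 3: Under H0 (random ordering), E[R] = 2*n_A*n_B/(n_A+n_B) + 1 = 2*6*6/12 + 1 = 7.0000.
        Var[R] = 2*n_A*n_B*(2*n_A*n_B - n_A - n_B) / ((n_A+n_B)^2 * (n_A+n_B-1)) = 4320/1584 = 2.7273.
        SD[R] = 1.6514.
Step 4: R = E[R], so z = 0 with no continuity correction.
Step 5: Two-sided p-value via normal approximation = 2*(1 - Phi(|z|)) = 1.000000.
Step 6: alpha = 0.05. fail to reject H0.

R = 7, z = 0.0000, p = 1.000000, fail to reject H0.


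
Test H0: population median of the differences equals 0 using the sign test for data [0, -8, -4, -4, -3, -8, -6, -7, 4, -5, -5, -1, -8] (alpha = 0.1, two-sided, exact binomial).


Step 1: Discard zero differences. Original n = 13; n_eff = number of nonzero differences = 12.
Nonzero differences (with sign): -8, -4, -4, -3, -8, -6, -7, +4, -5, -5, -1, -8
Step 2: Count signs: positive = 1, negative = 11.
Step 3: Under H0: P(positive) = 0.5, so the number of positives S ~ Bin(12, 0.5).
Step 4: Two-sided exact p-value = sum of Bin(12,0.5) probabilities at or below the observed probability = 0.006348.
Step 5: alpha = 0.1. reject H0.

n_eff = 12, pos = 1, neg = 11, p = 0.006348, reject H0.


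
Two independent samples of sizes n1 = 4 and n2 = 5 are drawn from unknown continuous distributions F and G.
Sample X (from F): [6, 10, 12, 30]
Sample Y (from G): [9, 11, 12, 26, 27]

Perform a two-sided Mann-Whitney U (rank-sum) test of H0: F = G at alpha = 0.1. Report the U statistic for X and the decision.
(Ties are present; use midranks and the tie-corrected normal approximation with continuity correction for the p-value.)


Step 1: Combine and sort all 9 observations; assign midranks.
sorted (value, group): (6,X), (9,Y), (10,X), (11,Y), (12,X), (12,Y), (26,Y), (27,Y), (30,X)
ranks: 6->1, 9->2, 10->3, 11->4, 12->5.5, 12->5.5, 26->7, 27->8, 30->9
Step 2: Rank sum for X: R1 = 1 + 3 + 5.5 + 9 = 18.5.
Step 3: U_X = R1 - n1(n1+1)/2 = 18.5 - 4*5/2 = 18.5 - 10 = 8.5.
       U_Y = n1*n2 - U_X = 20 - 8.5 = 11.5.
Step 4: Ties are present, so use the tie-corrected normal approximation (with continuity correction) for the p-value.
Step 5: p-value = 0.805701; compare to alpha = 0.1. fail to reject H0.

U_X = 8.5, p = 0.805701, fail to reject H0 at alpha = 0.1.


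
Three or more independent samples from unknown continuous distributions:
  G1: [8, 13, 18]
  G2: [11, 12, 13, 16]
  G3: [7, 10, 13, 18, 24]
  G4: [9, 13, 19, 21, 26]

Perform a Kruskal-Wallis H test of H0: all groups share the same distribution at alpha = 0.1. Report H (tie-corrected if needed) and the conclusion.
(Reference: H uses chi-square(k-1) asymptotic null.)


Step 1: Combine all N = 17 observations and assign midranks.
sorted (value, group, rank): (7,G3,1), (8,G1,2), (9,G4,3), (10,G3,4), (11,G2,5), (12,G2,6), (13,G1,8.5), (13,G2,8.5), (13,G3,8.5), (13,G4,8.5), (16,G2,11), (18,G1,12.5), (18,G3,12.5), (19,G4,14), (21,G4,15), (24,G3,16), (26,G4,17)
Step 2: Sum ranks within each group.
R_1 = 23 (n_1 = 3)
R_2 = 30.5 (n_2 = 4)
R_3 = 42 (n_3 = 5)
R_4 = 57.5 (n_4 = 5)
Step 3: H = 12/(N(N+1)) * sum(R_i^2/n_i) - 3(N+1)
     = 12/(17*18) * (23^2/3 + 30.5^2/4 + 42^2/5 + 57.5^2/5) - 3*18
     = 0.039216 * 1422.95 - 54
     = 1.801797.
Step 4: Ties present; correction factor C = 1 - 66/(17^3 - 17) = 0.986520. Corrected H = 1.801797 / 0.986520 = 1.826418.
Step 5: Under H0, H ~ chi^2(3); p-value = 0.609203.
Step 6: alpha = 0.1. fail to reject H0.

H = 1.8264, df = 3, p = 0.609203, fail to reject H0.


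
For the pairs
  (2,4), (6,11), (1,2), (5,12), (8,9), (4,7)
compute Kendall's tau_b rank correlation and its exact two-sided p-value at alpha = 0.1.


Step 1: Enumerate the 15 unordered pairs (i,j) with i<j and classify each by sign(x_j-x_i) * sign(y_j-y_i).
  (1,2):dx=+4,dy=+7->C; (1,3):dx=-1,dy=-2->C; (1,4):dx=+3,dy=+8->C; (1,5):dx=+6,dy=+5->C
  (1,6):dx=+2,dy=+3->C; (2,3):dx=-5,dy=-9->C; (2,4):dx=-1,dy=+1->D; (2,5):dx=+2,dy=-2->D
  (2,6):dx=-2,dy=-4->C; (3,4):dx=+4,dy=+10->C; (3,5):dx=+7,dy=+7->C; (3,6):dx=+3,dy=+5->C
  (4,5):dx=+3,dy=-3->D; (4,6):dx=-1,dy=-5->C; (5,6):dx=-4,dy=-2->C
Step 2: C = 12, D = 3, total pairs = 15.
Step 3: tau = (C - D)/(n(n-1)/2) = (12 - 3)/15 = 0.600000.
Step 4: Exact two-sided p-value (enumerate n! = 720 permutations of y under H0): p = 0.136111.
Step 5: alpha = 0.1. fail to reject H0.

tau_b = 0.6000 (C=12, D=3), p = 0.136111, fail to reject H0.


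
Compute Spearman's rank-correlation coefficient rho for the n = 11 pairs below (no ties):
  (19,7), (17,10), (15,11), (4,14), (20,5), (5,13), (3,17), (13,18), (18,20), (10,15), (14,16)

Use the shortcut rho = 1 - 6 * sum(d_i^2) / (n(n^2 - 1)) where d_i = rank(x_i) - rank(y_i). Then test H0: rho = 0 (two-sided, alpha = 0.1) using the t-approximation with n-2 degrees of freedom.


Step 1: Rank x and y separately (midranks; no ties here).
rank(x): 19->10, 17->8, 15->7, 4->2, 20->11, 5->3, 3->1, 13->5, 18->9, 10->4, 14->6
rank(y): 7->2, 10->3, 11->4, 14->6, 5->1, 13->5, 17->9, 18->10, 20->11, 15->7, 16->8
Step 2: d_i = R_x(i) - R_y(i); compute d_i^2.
  (10-2)^2=64, (8-3)^2=25, (7-4)^2=9, (2-6)^2=16, (11-1)^2=100, (3-5)^2=4, (1-9)^2=64, (5-10)^2=25, (9-11)^2=4, (4-7)^2=9, (6-8)^2=4
sum(d^2) = 324.
Step 3: rho = 1 - 6*324 / (11*(11^2 - 1)) = 1 - 1944/1320 = -0.472727.
Step 4: Under H0, t = rho * sqrt((n-2)/(1-rho^2)) = -1.6094 ~ t(9).
Step 5: Two-sided p-value from the t-distribution with 9 df = 0.141999.
Step 6: alpha = 0.1. fail to reject H0.

rho = -0.4727, p = 0.141999, fail to reject H0 at alpha = 0.1.


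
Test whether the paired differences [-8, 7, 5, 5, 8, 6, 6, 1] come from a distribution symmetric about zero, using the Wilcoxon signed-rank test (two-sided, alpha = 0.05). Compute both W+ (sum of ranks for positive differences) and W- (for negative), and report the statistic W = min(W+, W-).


Step 1: Drop any zero differences (none here) and take |d_i|.
|d| = [8, 7, 5, 5, 8, 6, 6, 1]
Step 2: Midrank |d_i| (ties get averaged ranks).
ranks: |8|->7.5, |7|->6, |5|->2.5, |5|->2.5, |8|->7.5, |6|->4.5, |6|->4.5, |1|->1
Step 3: Attach original signs; sum ranks with positive sign and with negative sign.
W+ = 6 + 2.5 + 2.5 + 7.5 + 4.5 + 4.5 + 1 = 28.5
W- = 7.5 = 7.5
(Check: W+ + W- = 36 should equal n(n+1)/2 = 36.)
Step 4: Test statistic W = min(W+, W-) = 7.5.
Step 5: Ties in |d|, so use the tie-corrected normal approximation.
        E[W] = n(n+1)/4 = 8*9/4 = 18.
        Tie groups: |d|=5 (t=2), |d|=6 (t=2), |d|=8 (t=2); sum(t^3 - t) = 18.
        Var[W] = n(n+1)(2n+1)/24 - sum(t^3-t)/48 = 1224/24 - 18/48 = 50.625.
        z = (W - E[W]) / sqrt(Var[W]) = (7.5 - 18) / 7.1151 = -1.4757.
        Two-sided p = 2*Phi(z) = 0.140017.
Step 6: alpha = 0.05. fail to reject H0.

W+ = 28.5, W- = 7.5, W = min = 7.5, p = 0.140017, fail to reject H0.


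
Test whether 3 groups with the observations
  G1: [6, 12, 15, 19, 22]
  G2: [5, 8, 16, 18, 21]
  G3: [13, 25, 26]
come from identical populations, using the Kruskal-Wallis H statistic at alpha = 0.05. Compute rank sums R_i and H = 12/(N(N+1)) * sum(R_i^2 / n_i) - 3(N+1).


Step 1: Combine all N = 13 observations and assign midranks.
sorted (value, group, rank): (5,G2,1), (6,G1,2), (8,G2,3), (12,G1,4), (13,G3,5), (15,G1,6), (16,G2,7), (18,G2,8), (19,G1,9), (21,G2,10), (22,G1,11), (25,G3,12), (26,G3,13)
Step 2: Sum ranks within each group.
R_1 = 32 (n_1 = 5)
R_2 = 29 (n_2 = 5)
R_3 = 30 (n_3 = 3)
Step 3: H = 12/(N(N+1)) * sum(R_i^2/n_i) - 3(N+1)
     = 12/(13*14) * (32^2/5 + 29^2/5 + 30^2/3) - 3*14
     = 0.065934 * 673 - 42
     = 2.373626.
Step 4: No ties, so H is used without correction.
Step 5: Under H0, H ~ chi^2(2); p-value = 0.305192.
Step 6: alpha = 0.05. fail to reject H0.

H = 2.3736, df = 2, p = 0.305192, fail to reject H0.


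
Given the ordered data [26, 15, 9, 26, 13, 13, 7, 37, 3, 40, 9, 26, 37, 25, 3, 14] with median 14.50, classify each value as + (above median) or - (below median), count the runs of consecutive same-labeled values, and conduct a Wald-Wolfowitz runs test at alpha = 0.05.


Step 1: Compute median = 14.50; label A = above, B = below.
Labels in order: AABABBBABABAAABB  (n_A = 8, n_B = 8)
Step 2: Count runs R = 10.
Step 3: Under H0 (random ordering), E[R] = 2*n_A*n_B/(n_A+n_B) + 1 = 2*8*8/16 + 1 = 9.0000.
        Var[R] = 2*n_A*n_B*(2*n_A*n_B - n_A - n_B) / ((n_A+n_B)^2 * (n_A+n_B-1)) = 14336/3840 = 3.7333.
        SD[R] = 1.9322.
Step 4: Continuity-corrected z = (R - 0.5 - E[R]) / SD[R] = (10 - 0.5 - 9.0000) / 1.9322 = 0.2588.
Step 5: Two-sided p-value via normal approximation = 2*(1 - Phi(|z|)) = 0.795809.
Step 6: alpha = 0.05. fail to reject H0.

R = 10, z = 0.2588, p = 0.795809, fail to reject H0.


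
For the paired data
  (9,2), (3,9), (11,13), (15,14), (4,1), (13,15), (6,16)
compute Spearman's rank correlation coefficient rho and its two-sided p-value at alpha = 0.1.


Step 1: Rank x and y separately (midranks; no ties here).
rank(x): 9->4, 3->1, 11->5, 15->7, 4->2, 13->6, 6->3
rank(y): 2->2, 9->3, 13->4, 14->5, 1->1, 15->6, 16->7
Step 2: d_i = R_x(i) - R_y(i); compute d_i^2.
  (4-2)^2=4, (1-3)^2=4, (5-4)^2=1, (7-5)^2=4, (2-1)^2=1, (6-6)^2=0, (3-7)^2=16
sum(d^2) = 30.
Step 3: rho = 1 - 6*30 / (7*(7^2 - 1)) = 1 - 180/336 = 0.464286.
Step 4: Under H0, t = rho * sqrt((n-2)/(1-rho^2)) = 1.1722 ~ t(5).
Step 5: Two-sided p-value from the t-distribution with 5 df = 0.293934.
Step 6: alpha = 0.1. fail to reject H0.

rho = 0.4643, p = 0.293934, fail to reject H0 at alpha = 0.1.


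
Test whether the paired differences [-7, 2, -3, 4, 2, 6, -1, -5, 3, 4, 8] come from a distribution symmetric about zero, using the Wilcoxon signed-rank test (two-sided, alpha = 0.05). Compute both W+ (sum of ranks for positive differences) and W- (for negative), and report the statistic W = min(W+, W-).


Step 1: Drop any zero differences (none here) and take |d_i|.
|d| = [7, 2, 3, 4, 2, 6, 1, 5, 3, 4, 8]
Step 2: Midrank |d_i| (ties get averaged ranks).
ranks: |7|->10, |2|->2.5, |3|->4.5, |4|->6.5, |2|->2.5, |6|->9, |1|->1, |5|->8, |3|->4.5, |4|->6.5, |8|->11
Step 3: Attach original signs; sum ranks with positive sign and with negative sign.
W+ = 2.5 + 6.5 + 2.5 + 9 + 4.5 + 6.5 + 11 = 42.5
W- = 10 + 4.5 + 1 + 8 = 23.5
(Check: W+ + W- = 66 should equal n(n+1)/2 = 66.)
Step 4: Test statistic W = min(W+, W-) = 23.5.
Step 5: Ties in |d|, so use the tie-corrected normal approximation.
        E[W] = n(n+1)/4 = 11*12/4 = 33.
        Tie groups: |d|=2 (t=2), |d|=3 (t=2), |d|=4 (t=2); sum(t^3 - t) = 18.
        Var[W] = n(n+1)(2n+1)/24 - sum(t^3-t)/48 = 3036/24 - 18/48 = 126.125.
        z = (W - E[W]) / sqrt(Var[W]) = (23.5 - 33) / 11.2305 = -0.8459.
        Two-sided p = 2*Phi(z) = 0.397604.
Step 6: alpha = 0.05. fail to reject H0.

W+ = 42.5, W- = 23.5, W = min = 23.5, p = 0.397604, fail to reject H0.


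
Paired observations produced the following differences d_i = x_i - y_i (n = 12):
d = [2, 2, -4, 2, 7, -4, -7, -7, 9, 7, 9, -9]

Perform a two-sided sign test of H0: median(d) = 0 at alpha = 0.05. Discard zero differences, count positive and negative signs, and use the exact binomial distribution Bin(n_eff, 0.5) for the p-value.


Step 1: Discard zero differences. Original n = 12; n_eff = number of nonzero differences = 12.
Nonzero differences (with sign): +2, +2, -4, +2, +7, -4, -7, -7, +9, +7, +9, -9
Step 2: Count signs: positive = 7, negative = 5.
Step 3: Under H0: P(positive) = 0.5, so the number of positives S ~ Bin(12, 0.5).
Step 4: Two-sided exact p-value = sum of Bin(12,0.5) probabilities at or below the observed probability = 0.774414.
Step 5: alpha = 0.05. fail to reject H0.

n_eff = 12, pos = 7, neg = 5, p = 0.774414, fail to reject H0.


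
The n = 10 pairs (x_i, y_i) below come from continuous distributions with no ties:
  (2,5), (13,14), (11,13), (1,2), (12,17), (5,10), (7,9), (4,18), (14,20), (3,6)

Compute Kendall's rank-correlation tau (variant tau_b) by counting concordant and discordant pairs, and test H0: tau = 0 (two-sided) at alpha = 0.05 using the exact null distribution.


Step 1: Enumerate the 45 unordered pairs (i,j) with i<j and classify each by sign(x_j-x_i) * sign(y_j-y_i).
  (1,2):dx=+11,dy=+9->C; (1,3):dx=+9,dy=+8->C; (1,4):dx=-1,dy=-3->C; (1,5):dx=+10,dy=+12->C
  (1,6):dx=+3,dy=+5->C; (1,7):dx=+5,dy=+4->C; (1,8):dx=+2,dy=+13->C; (1,9):dx=+12,dy=+15->C
  (1,10):dx=+1,dy=+1->C; (2,3):dx=-2,dy=-1->C; (2,4):dx=-12,dy=-12->C; (2,5):dx=-1,dy=+3->D
  (2,6):dx=-8,dy=-4->C; (2,7):dx=-6,dy=-5->C; (2,8):dx=-9,dy=+4->D; (2,9):dx=+1,dy=+6->C
  (2,10):dx=-10,dy=-8->C; (3,4):dx=-10,dy=-11->C; (3,5):dx=+1,dy=+4->C; (3,6):dx=-6,dy=-3->C
  (3,7):dx=-4,dy=-4->C; (3,8):dx=-7,dy=+5->D; (3,9):dx=+3,dy=+7->C; (3,10):dx=-8,dy=-7->C
  (4,5):dx=+11,dy=+15->C; (4,6):dx=+4,dy=+8->C; (4,7):dx=+6,dy=+7->C; (4,8):dx=+3,dy=+16->C
  (4,9):dx=+13,dy=+18->C; (4,10):dx=+2,dy=+4->C; (5,6):dx=-7,dy=-7->C; (5,7):dx=-5,dy=-8->C
  (5,8):dx=-8,dy=+1->D; (5,9):dx=+2,dy=+3->C; (5,10):dx=-9,dy=-11->C; (6,7):dx=+2,dy=-1->D
  (6,8):dx=-1,dy=+8->D; (6,9):dx=+9,dy=+10->C; (6,10):dx=-2,dy=-4->C; (7,8):dx=-3,dy=+9->D
  (7,9):dx=+7,dy=+11->C; (7,10):dx=-4,dy=-3->C; (8,9):dx=+10,dy=+2->C; (8,10):dx=-1,dy=-12->C
  (9,10):dx=-11,dy=-14->C
Step 2: C = 38, D = 7, total pairs = 45.
Step 3: tau = (C - D)/(n(n-1)/2) = (38 - 7)/45 = 0.688889.
Step 4: Exact two-sided p-value (enumerate n! = 3628800 permutations of y under H0): p = 0.004687.
Step 5: alpha = 0.05. reject H0.

tau_b = 0.6889 (C=38, D=7), p = 0.004687, reject H0.


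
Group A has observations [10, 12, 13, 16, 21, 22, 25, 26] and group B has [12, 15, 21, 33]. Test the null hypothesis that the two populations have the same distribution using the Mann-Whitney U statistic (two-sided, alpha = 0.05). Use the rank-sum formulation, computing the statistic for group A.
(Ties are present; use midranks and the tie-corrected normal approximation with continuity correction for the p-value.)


Step 1: Combine and sort all 12 observations; assign midranks.
sorted (value, group): (10,X), (12,X), (12,Y), (13,X), (15,Y), (16,X), (21,X), (21,Y), (22,X), (25,X), (26,X), (33,Y)
ranks: 10->1, 12->2.5, 12->2.5, 13->4, 15->5, 16->6, 21->7.5, 21->7.5, 22->9, 25->10, 26->11, 33->12
Step 2: Rank sum for X: R1 = 1 + 2.5 + 4 + 6 + 7.5 + 9 + 10 + 11 = 51.
Step 3: U_X = R1 - n1(n1+1)/2 = 51 - 8*9/2 = 51 - 36 = 15.
       U_Y = n1*n2 - U_X = 32 - 15 = 17.
Step 4: Ties are present, so use the tie-corrected normal approximation (with continuity correction) for the p-value.
Step 5: p-value = 0.932087; compare to alpha = 0.05. fail to reject H0.

U_X = 15, p = 0.932087, fail to reject H0 at alpha = 0.05.
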